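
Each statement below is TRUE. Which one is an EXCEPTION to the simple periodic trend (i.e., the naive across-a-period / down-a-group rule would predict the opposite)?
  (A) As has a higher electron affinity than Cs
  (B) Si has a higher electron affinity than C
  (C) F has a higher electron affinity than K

(B)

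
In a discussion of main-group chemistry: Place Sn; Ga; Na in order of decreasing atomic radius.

Radius decreases left→right (rising Z_eff, same n) and increases top→bottom (higher n).
Neither a single period nor a single group — weigh both effects.
Sn > Ga: period and group pull opposite ways; the down-group shift dominates (140 vs 124 pm).
Na > Sn: the two effects oppose for this pair; the across-period effect wins (155 vs 140 pm).
Tabulated atomic radius (pm): Na 155, Ga 124, Sn 140.
So from largest to smallest: Na > Sn > Ga.

Na > Sn > Ga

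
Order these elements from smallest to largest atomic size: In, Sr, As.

As < In < Sr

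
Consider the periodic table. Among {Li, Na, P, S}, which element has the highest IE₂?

Consider each +1 ion: Li⁺ is the bare [He] core; Na⁺ is the bare [Ne] core; P⁺ still has 4 valence electrons; S⁺ still has 5 valence electrons.
Breaking into a closed-shell core is much more expensive than removing a leftover valence electron — Na and Li have the largest IE_2 here.
Valence configurations: P⁺ [Ne]3s²3p², S⁺ [Ne]3s²3p³.
The numbers (kJ/mol): Li 7298, Na 4562, P 1907, S 2252.
Putting it together, IE_2: P < S < Na < Li.

Li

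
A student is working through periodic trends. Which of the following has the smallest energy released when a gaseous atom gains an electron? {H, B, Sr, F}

Sr

H is in period 1, group 1; B is in period 2, group 13; F is in period 2, group 17; Sr is in period 5, group 2.
EA tends to increase across a period and decrease down a group, though the pattern is less regular than for IE or radius.
Here both period and group differ, so the two effects have to be weighed against each other.
B > Sr: relative to Sr, both the across-period and down-group shifts push B's electron affinity up.
H > B: period and group pull opposite ways; the down-group shift dominates (73 vs 27 kJ/mol).
F > H: the two effects oppose for this pair; the across-period effect wins (328 vs 73 kJ/mol).
For reference (kJ/mol): H 73, B 27, F 328, Sr 5.
The smallest energy released when a gaseous atom gains an electron among these belongs to Sr.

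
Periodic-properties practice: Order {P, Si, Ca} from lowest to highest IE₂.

After 1 electron has been removed, what remains? P⁺ still has 4 valence electrons; Si⁺ still has 3 valence electrons; Ca⁺ still has 1 valence electron.
All are still removing valence electrons, so compare the +1 ions as you would atoms: IE_2 generally rises across a period (higher Z_eff) and falls down a group (larger shell), subject to the usual subshell exceptions.
Valence configurations: P⁺ [Ne]3s²3p², Si⁺ [Ne]3s²3p¹, Ca⁺ [Ar]4s¹.
The numbers (kJ/mol): P 1907, Si 1577, Ca 1145.
Putting it together, IE_2: Ca < Si < P.

Ca < Si < P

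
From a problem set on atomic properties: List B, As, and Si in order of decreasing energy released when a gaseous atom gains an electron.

Adding an electron releases more energy for atoms nearer the top right (short of the noble gases).
These sit on a diagonal, where the across-period and down-group effects partly cancel.
As > B: period and group pull opposite ways; the across-period shift dominates (78 vs 27 kJ/mol).
Si > As: the two effects oppose for this pair; the down-group effect wins (134 vs 78 kJ/mol).
For reference (kJ/mol): B 27, Si 134, As 78.
So from highest to lowest: Si > As > B.

Si, As, B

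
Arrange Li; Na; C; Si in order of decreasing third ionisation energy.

Li, Na, C, Si

Consider each +2 ion: Li²⁺ is already 1 electron into the core; Na²⁺ is already 1 electron into the core; C²⁺ still has 2 valence electrons; Si²⁺ still has 2 valence electrons.
Core electrons are held far more tightly than valence electrons, so Na and Li top the IE_3 order.
Valence configurations: C²⁺ [He]2s², Si²⁺ [Ne]3s².
Approximate IE_3 values (kJ/mol): Li 11815, Na 6910, C 4620, Si 3232.
Overall IE_3 order: Si < C < Na < Li.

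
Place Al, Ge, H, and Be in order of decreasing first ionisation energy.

H, Be, Ge, Al

First ionization energy rises across a period (greater Z_eff holds electrons more tightly) and falls down a group (valence electrons are farther from the nucleus).
A diagonal step moves right (one effect) and down (the opposite effect) at once.
Ge > Al: the two effects oppose for this pair; the across-period effect wins (762 vs 578 kJ/mol).
Be > Ge: period and group pull opposite ways; the down-group shift dominates (900 vs 762 kJ/mol).
H > Be: the two effects oppose for this pair; the down-group effect wins (1312 vs 900 kJ/mol).
Tabulated first ionization energy (kJ/mol): H 1312, Be 900, Al 578, Ge 762.
So from highest to lowest: H > Be > Ge > Al.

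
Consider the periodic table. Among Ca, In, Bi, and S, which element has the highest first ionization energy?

S is in period 3, group 16; Ca is in period 4, group 2; In is in period 5, group 13; Bi is in period 6, group 15.
First ionization energy rises across a period (greater Z_eff holds electrons more tightly) and falls down a group (valence electrons are farther from the nucleus).
Here both period and group differ, so the two effects have to be weighed against each other.
Ca > In: the two effects oppose for this pair; the down-group effect wins (590 vs 558 kJ/mol).
Bi > Ca: period and group pull opposite ways; the across-period shift dominates (703 vs 590 kJ/mol).
S > Bi: relative to Bi, both the across-period and down-group shifts push S's first ionization energy up.
Tabulated first ionization energy (kJ/mol): S 1000, Ca 590, In 558, Bi 703.
The highest first ionization energy among these belongs to S.

S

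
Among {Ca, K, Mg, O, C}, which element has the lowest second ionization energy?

After 1 electron has been removed, what remains? Ca⁺ still has 1 valence electron; K⁺ is the bare [Ar] core; Mg⁺ still has 1 valence electron; O⁺ still has 5 valence electrons; C⁺ still has 3 valence electrons.
Usually core removal costs more than valence removal, but here the competition is close: a tightly held n=2 valence electron can cost more to remove than an n=3 core electron, so the actual values have to decide it.
Valence configurations: Ca⁺ [Ar]4s¹, Mg⁺ [Ne]3s¹, O⁺ [He]2s²2p³, C⁺ [He]2s²2p¹.
Tabulated IE_2 (kJ/mol): Ca 1145, K 3052, Mg 1451, O 3388, C 2353.
Overall IE_2 order: Ca < Mg < C < K < O.

Ca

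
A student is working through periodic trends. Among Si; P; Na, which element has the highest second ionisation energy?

Na

After 1 electron has been removed, what remains? Si⁺ still has 3 valence electrons; P⁺ still has 4 valence electrons; Na⁺ is the bare [Ne] core.
Breaking into a closed-shell core is much more expensive than removing a leftover valence electron — Na has the largest IE_2 here.
Valence configurations: Si⁺ [Ne]3s²3p¹, P⁺ [Ne]3s²3p².
The numbers (kJ/mol): Si 1577, P 1907, Na 4562.
Hence IE_2: Si < P < Na.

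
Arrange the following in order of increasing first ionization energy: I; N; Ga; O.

Ga, I, O, N

N is in period 2, group 15; O is in period 2, group 16; Ga is in period 4, group 13; I is in period 5, group 17.
IE₁ increases left→right with effective nuclear charge and decreases top→bottom as the valence shell moves farther out.
Neither a single period nor a single group — weigh both effects.
I > Ga: period and group pull opposite ways; the across-period shift dominates (1008 vs 579 kJ/mol).
O > I: period and group pull opposite ways; the down-group shift dominates (1314 vs 1008 kJ/mol).
N > O: this pair runs against the simple trend — see the exception note.
Note the exception: N has a higher first ionization energy than O, contrary to the simple trend — pairing an electron in O's 2p⁴ costs repulsion energy, so O ionizes more easily than half-filled N (2p³).
Tabulated first ionization energy (kJ/mol): N 1402, O 1314, Ga 579, I 1008.
So from lowest to highest: Ga < I < O < N.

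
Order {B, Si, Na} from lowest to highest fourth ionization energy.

Si, Na, B

The fourth ionization energy removes an electron from the +3 ion. For each element: B³⁺ is the bare [He] core; Si³⁺ still has 1 valence electron; Na³⁺ is already 2 electrons into the core.
Pulling an electron out of a noble-gas core costs far more than removing a remaining valence electron, so Na and B sit at the high end of IE_4.
Tabulated IE_4 (kJ/mol): B 25026, Si 4356, Na 9543.
So the fourth ionization energies run Si < Na < B.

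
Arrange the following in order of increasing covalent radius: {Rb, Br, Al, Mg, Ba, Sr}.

Br < Al < Mg < Sr < Ba < Rb

Mg is in period 3, group 2; Al is in period 3, group 13; Br is in period 4, group 17; Rb is in period 5, group 1; Sr is in period 5, group 2; Ba is in period 6, group 2.
Atomic radius shrinks across a period as nuclear charge pulls the same shell inward, and grows down a group as new shells are added.
These span different periods and groups, so the two trends combine.
Al > Br: the two effects oppose for this pair; the across-period effect wins (126 vs 114 pm).
Mg > Al: Mg lies to the left of Al in period 3, so the across-period effect alone puts Mg larger.
Sr > Mg: Sr sits below Mg in group 2, so the down-group effect alone puts Sr larger.
Ba > Sr: they share group 2; the group trend gives Ba the larger value.
Rb > Ba: period and group pull opposite ways; the across-period shift dominates (210 vs 196 pm).
Approximate values (pm): Mg 139, Al 126, Br 114, Rb 210, Sr 185, Ba 196.
So from smallest to largest: Br < Al < Mg < Sr < Ba < Rb.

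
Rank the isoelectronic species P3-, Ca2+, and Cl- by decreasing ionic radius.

P3- > Cl- > Ca2+

All of these have 18 electrons, so size is governed by nuclear charge alone: the more protons, the stronger the pull on the same electron cloud, and the smaller the ion.
Nuclear charges: Ca2+ (Z=20), Cl- (Z=17), P3- (Z=15).
Largest to smallest: P3- > Cl- > Ca2+.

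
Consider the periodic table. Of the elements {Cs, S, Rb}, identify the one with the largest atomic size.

Cs

S is in period 3, group 16; Rb is in period 5, group 1; Cs is in period 6, group 1.
Radius decreases left→right (rising Z_eff, same n) and increases top→bottom (higher n).
Here both period and group differ, so the two effects have to be weighed against each other.
Rb > S: relative to S, both the across-period and down-group shifts push Rb's atomic radius up.
Cs > Rb: Cs sits below Rb in group 1, so the down-group effect alone puts Cs larger.
For reference (pm): S 103, Rb 210, Cs 232.
The largest atomic size among these belongs to Cs.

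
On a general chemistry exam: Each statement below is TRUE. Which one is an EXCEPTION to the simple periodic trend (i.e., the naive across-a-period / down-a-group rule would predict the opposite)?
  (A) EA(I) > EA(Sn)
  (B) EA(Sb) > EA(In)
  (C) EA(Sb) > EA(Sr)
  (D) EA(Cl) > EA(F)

The general trend: electron affinity increases across a period and decreases down a group.
(A) I (period 5, group 17) vs Sn (period 5, group 14): the stated order agrees with the simple trend.
(B) Sb (period 5, group 15) vs In (period 5, group 13): the stated order agrees with the simple trend.
(C) Sb (period 5, group 15) vs Sr (period 5, group 2): the stated order agrees with the simple trend.
(D) Cl (period 3, group 17) vs F (period 2, group 17): the stated order contradicts the simple trend.
The exception is (D): F's small 2p subshell makes the incoming electron feel strong e⁻–e⁻ repulsion, so Cl actually releases more energy on gaining an electron.

(D)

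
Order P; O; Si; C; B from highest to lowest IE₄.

B > O > C > P > Si

The fourth ionization energy removes an electron from the +3 ion. For each element: P³⁺ still has 2 valence electrons; O³⁺ still has 3 valence electrons; Si³⁺ still has 1 valence electron; C³⁺ still has 1 valence electron; B³⁺ is the bare [He] core.
Core electrons are held far more tightly than valence electrons, so B tops the IE_4 order.
Valence configurations: P³⁺ [Ne]3s², O³⁺ [He]2s²2p¹, Si³⁺ [Ne]3s¹, C³⁺ [He]2s¹.
The numbers (kJ/mol): P 4964, O 7469, Si 4356, C 6223, B 25026.
Overall IE_4 order: Si < P < C < O < B.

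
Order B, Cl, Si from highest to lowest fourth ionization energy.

After 3 electrons have been removed, what remains? B³⁺ is the bare [He] core; Cl³⁺ still has 4 valence electrons; Si³⁺ still has 1 valence electron.
Pulling an electron out of a noble-gas core costs far more than removing a remaining valence electron, so B sits at the high end of IE_4.
Valence configurations: Cl³⁺ [Ne]3s²3p², Si³⁺ [Ne]3s¹.
Tabulated IE_4 (kJ/mol): B 25026, Cl 5159, Si 4356.
Putting it together, IE_4: Si < Cl < B.

B, Cl, Si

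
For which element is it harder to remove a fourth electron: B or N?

B

After 3 electrons have been removed, what remains? B³⁺ is the bare [He] core; N³⁺ still has 2 valence electrons.
Core electrons are held far more tightly than valence electrons, so B tops the IE_4 order.
Tabulated IE_4 (kJ/mol): B 25026, N 7475.
Hence IE_4: N < B.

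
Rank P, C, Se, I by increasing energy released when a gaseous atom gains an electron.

P < C < Se < I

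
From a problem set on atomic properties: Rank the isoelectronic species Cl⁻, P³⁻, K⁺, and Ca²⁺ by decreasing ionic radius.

All of these have 18 electrons, so size is governed by nuclear charge alone: the more protons, the stronger the pull on the same electron cloud, and the smaller the ion.
Nuclear charges: Ca²⁺ (Z=20), K⁺ (Z=19), Cl⁻ (Z=17), P³⁻ (Z=15).
Largest to smallest: P³⁻ > Cl⁻ > K⁺ > Ca²⁺.

P³⁻ > Cl⁻ > K⁺ > Ca²⁺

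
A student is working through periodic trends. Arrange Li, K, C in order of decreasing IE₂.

After 1 electron has been removed, what remains? Li⁺ is the bare [He] core; K⁺ is the bare [Ar] core; C⁺ still has 3 valence electrons.
Pulling an electron out of a noble-gas core costs far more than removing a remaining valence electron, so K and Li sit at the high end of IE_2.
Approximate IE_2 values (kJ/mol): Li 7298, K 3052, C 2353.
Overall IE_2 order: C < K < Li.

Li > K > C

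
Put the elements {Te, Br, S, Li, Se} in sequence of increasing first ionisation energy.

Li < Te < Se < S < Br

Li is in period 2, group 1; S is in period 3, group 16; Se is in period 4, group 16; Br is in period 4, group 17; Te is in period 5, group 16.
Removing the outermost electron gets harder across a period and easier down a group.
Here both period and group differ, so the two effects have to be weighed against each other.
Te > Li: the two effects oppose for this pair; the across-period effect wins (869 vs 520 kJ/mol).
Se > Te: Se sits above Te in group 16, so the down-group effect alone puts Se higher.
S > Se: they share group 16; the group trend gives S the larger value.
Br > S: period and group pull opposite ways; the across-period shift dominates (1140 vs 1000 kJ/mol).
Tabulated first ionization energy (kJ/mol): Li 520, S 1000, Se 941, Br 1140, Te 869.
So from lowest to highest: Li < Te < Se < S < Br.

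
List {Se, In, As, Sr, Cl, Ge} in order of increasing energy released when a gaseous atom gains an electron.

EA tends to increase across a period and decrease down a group, though the pattern is less regular than for IE or radius.
Here both period and group differ, so the two effects have to be weighed against each other.
In > Sr: both are in period 5; the period trend gives In the larger value.
As > In: both effects reinforce here, so As is clearly the higher of the two.
Ge > As: this pair runs against the simple trend — see the exception note.
Se > Ge: both are in period 4; the period trend gives Se the larger value.
Cl > Se: relative to Se, both the across-period and down-group shifts push Cl's electron affinity up.
Note the exception: Ge has a higher electron affinity than As, contrary to the simple trend — adding an electron to As's half-filled 4p³ is unfavourable, so Ge (4p²) has the more exothermic EA.
Approximate values (kJ/mol): Cl 349, Ge 119, As 78, Se 195, Sr 5, In 29.
So from lowest to highest: Sr < In < As < Ge < Se < Cl.

Sr < In < As < Ge < Se < Cl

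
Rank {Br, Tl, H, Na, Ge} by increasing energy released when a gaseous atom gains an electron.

Tl < Na < H < Ge < Br

H is in period 1, group 1; Na is in period 3, group 1; Ge is in period 4, group 14; Br is in period 4, group 17; Tl is in period 6, group 13.
EA tends to increase across a period and decrease down a group, though the pattern is less regular than for IE or radius.
Here both period and group differ, so the two effects have to be weighed against each other.
Na > Tl: period and group pull opposite ways; the down-group shift dominates (53 vs 19 kJ/mol).
H > Na: H sits above Na in group 1, so the down-group effect alone puts H higher.
Ge > H: the two effects oppose for this pair; the across-period effect wins (119 vs 73 kJ/mol).
Br > Ge: Br lies to the right of Ge in period 4, so the across-period effect alone puts Br higher.
Tabulated electron affinity (kJ/mol): H 73, Na 53, Ge 119, Br 325, Tl 19.
So from lowest to highest: Tl < Na < H < Ge < Br.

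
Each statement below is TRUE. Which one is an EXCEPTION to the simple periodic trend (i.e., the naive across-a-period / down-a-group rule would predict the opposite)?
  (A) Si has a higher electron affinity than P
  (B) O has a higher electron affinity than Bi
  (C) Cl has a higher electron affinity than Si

The general trend: electron affinity increases across a period and decreases down a group.
(A) Si (period 3, group 14) vs P (period 3, group 15): the stated order contradicts the simple trend.
(B) O (period 2, group 16) vs Bi (period 6, group 15): the stated order agrees with the simple trend.
(C) Cl (period 3, group 17) vs Si (period 3, group 14): the stated order agrees with the simple trend.
The exception is (A): adding an electron to P's half-filled 3p³ is unfavourable, so Si (3p²) has the more exothermic EA.

(A)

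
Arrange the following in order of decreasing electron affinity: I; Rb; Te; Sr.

Electron affinity generally becomes more exothermic across a period toward the halogens and less exothermic down a group.
All lie in period 5; the across-period trend (electron affinity increases left to right) applies, with the exception below.
Note the exception: Rb has a higher electron affinity than Sr, contrary to the simple trend — adding an electron to Sr (ns²) has to open a new, higher-energy np subshell, which is unfavourable.
Tabulated electron affinity (kJ/mol): Rb 47, Sr 5, Te 190, I 295.
So from highest to lowest: I > Te > Rb > Sr.

I > Te > Rb > Sr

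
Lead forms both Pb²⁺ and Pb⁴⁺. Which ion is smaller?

Both ions have Z = 82 protons, but Pb⁴⁺ has lost more electrons, so its remaining electrons feel a larger effective nuclear charge per electron and are pulled in more tightly.
Higher positive charge → smaller ion, so Pb²⁺ > Pb⁴⁺.

Pb⁴⁺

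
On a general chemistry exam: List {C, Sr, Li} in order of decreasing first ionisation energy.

C, Sr, Li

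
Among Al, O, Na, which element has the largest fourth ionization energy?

Al

After 3 electrons have been removed, what remains? Al³⁺ is the bare [Ne] core; O³⁺ still has 3 valence electrons; Na³⁺ is already 2 electrons into the core.
Breaking into a closed-shell core is much more expensive than removing a leftover valence electron — Na and Al have the largest IE_4 here.
Tabulated IE_4 (kJ/mol): Al 11577, O 7469, Na 9543.
Overall IE_4 order: O < Na < Al.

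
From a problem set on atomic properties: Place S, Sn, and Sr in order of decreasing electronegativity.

Smaller atoms with higher effective nuclear charge are more electronegative.
Here both period and group differ, so the two effects have to be weighed against each other.
Sn > Sr: both are in period 5; the period trend gives Sn the larger value.
S > Sn: relative to Sn, both the across-period and down-group shifts push S's electronegativity up.
For reference (Pauling): S 2.58, Sr 0.95, Sn 1.96.
So from highest to lowest: S > Sn > Sr.

S > Sn > Sr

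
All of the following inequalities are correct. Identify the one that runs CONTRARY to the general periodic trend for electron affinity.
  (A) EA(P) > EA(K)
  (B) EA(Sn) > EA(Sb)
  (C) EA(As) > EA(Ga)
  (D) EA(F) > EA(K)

The general trend: electron affinity increases across a period and decreases down a group.
(A) P (period 3, group 15) vs K (period 4, group 1): the stated order agrees with the simple trend.
(B) Sn (period 5, group 14) vs Sb (period 5, group 15): the stated order contradicts the simple trend.
(C) As (period 4, group 15) vs Ga (period 4, group 13): the stated order agrees with the simple trend.
(D) F (period 2, group 17) vs K (period 4, group 1): the stated order agrees with the simple trend.
The exception is (B): adding an electron to Sb's half-filled 5p³ is unfavourable, so Sn has the more exothermic EA.

(B)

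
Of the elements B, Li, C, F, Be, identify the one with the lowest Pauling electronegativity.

Smaller atoms with higher effective nuclear charge are more electronegative.
All lie in period 2, so electronegativity increases left to right.
The lowest Pauling electronegativity among these belongs to Li.

Li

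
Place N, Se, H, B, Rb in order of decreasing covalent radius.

Radius decreases left→right (rising Z_eff, same n) and increases top→bottom (higher n).
Here both period and group differ, so the two effects have to be weighed against each other.
N > H: period and group pull opposite ways; the down-group shift dominates (71 vs 32 pm).
B > N: both are in period 2; the period trend gives B the larger value.
Se > B: the two effects oppose for this pair; the down-group effect wins (116 vs 85 pm).
Rb > Se: relative to Se, both the across-period and down-group shifts push Rb's atomic radius up.
Approximate values (pm): H 32, B 85, N 71, Se 116, Rb 210.
So from largest to smallest: Rb > Se > B > N > H.

Rb > Se > B > N > H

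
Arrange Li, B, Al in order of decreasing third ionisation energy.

Li > B > Al

After 2 electrons have been removed, what remains? Li²⁺ is already 1 electron into the core; B²⁺ still has 1 valence electron; Al²⁺ still has 1 valence electron.
Pulling an electron out of a noble-gas core costs far more than removing a remaining valence electron, so Li sits at the high end of IE_3.
Valence configurations: B²⁺ [He]2s¹, Al²⁺ [Ne]3s¹.
Approximate IE_3 values (kJ/mol): Li 11815, B 3660, Al 2745.
Hence IE_3: Al < B < Li.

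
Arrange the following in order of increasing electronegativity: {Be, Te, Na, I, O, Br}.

Na < Be < Te < I < Br < O

Be is in period 2, group 2; O is in period 2, group 16; Na is in period 3, group 1; Br is in period 4, group 17; Te is in period 5, group 16; I is in period 5, group 17.
Smaller atoms with higher effective nuclear charge are more electronegative.
These span different periods and groups, so the two trends combine.
Be > Na: both effects reinforce here, so Be is clearly the higher of the two.
Te > Be: the two effects oppose for this pair; the across-period effect wins (2.10 vs 1.57).
I > Te: I lies to the right of Te in period 5, so the across-period effect alone puts I higher.
Br > I: they share group 17; the group trend gives Br the larger value.
O > Br: period and group pull opposite ways; the down-group shift dominates (3.44 vs 2.96).
Tabulated electronegativity (Pauling): Be 1.57, O 3.44, Na 0.93, Br 2.96, Te 2.10, I 2.66.
So from lowest to highest: Na < Be < Te < I < Br < O.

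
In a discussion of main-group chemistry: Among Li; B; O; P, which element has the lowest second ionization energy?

The second ionization energy removes an electron from the +1 ion. For each element: Li⁺ is the bare [He] core; B⁺ still has 2 valence electrons; O⁺ still has 5 valence electrons; P⁺ still has 4 valence electrons.
Breaking into a closed-shell core is much more expensive than removing a leftover valence electron — Li has the largest IE_2 here.
Valence configurations: B⁺ [He]2s², O⁺ [He]2s²2p³, P⁺ [Ne]3s²3p².
Approximate IE_2 values (kJ/mol): Li 7298, B 2427, O 3388, P 1907.
Putting it together, IE_2: P < B < O < Li.

P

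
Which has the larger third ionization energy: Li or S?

The third ionization energy removes an electron from the +2 ion. For each element: Li²⁺ is already 1 electron into the core; S²⁺ still has 4 valence electrons.
Pulling an electron out of a noble-gas core costs far more than removing a remaining valence electron, so Li sits at the high end of IE_3.
Tabulated IE_3 (kJ/mol): Li 11815, S 3357.
Putting it together, IE_3: S < Li.

Li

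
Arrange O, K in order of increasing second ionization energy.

K < O

After 1 electron has been removed, what remains? O⁺ still has 5 valence electrons; K⁺ is the bare [Ar] core.
Usually core removal costs more than valence removal, but here the competition is close: a tightly held n=2 valence electron can cost more to remove than an n=3 core electron, so the actual values have to decide it.
Tabulated IE_2 (kJ/mol): O 3388, K 3052.
Putting it together, IE_2: K < O.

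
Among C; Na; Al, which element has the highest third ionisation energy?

The third ionization energy removes an electron from the +2 ion. For each element: C²⁺ still has 2 valence electrons; Na²⁺ is already 1 electron into the core; Al²⁺ still has 1 valence electron.
Breaking into a closed-shell core is much more expensive than removing a leftover valence electron — Na has the largest IE_3 here.
Valence configurations: C²⁺ [He]2s², Al²⁺ [Ne]3s¹.
The numbers (kJ/mol): C 4620, Na 6910, Al 2745.
Hence IE_3: Al < C < Na.

Na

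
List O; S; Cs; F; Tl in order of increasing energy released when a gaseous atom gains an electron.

Tl < Cs < O < S < F

Electron affinity generally becomes more exothermic across a period toward the halogens and less exothermic down a group.
Here both period and group differ, so the two effects have to be weighed against each other.
Cs > Tl: this pair runs against the simple trend — see the exception note.
O > Cs: relative to Cs, both the across-period and down-group shifts push O's electron affinity up.
S > O: this pair runs against the simple trend — see the exception note.
F > S: both effects reinforce here, so F is clearly the higher of the two.
Note the exception: Cs has a higher electron affinity than Tl, contrary to the simple trend — Tl's ns²np¹ configuration gives only a small electron affinity — the sparsely filled np subshell binds an added electron weakly.
Note the exception: S has a higher electron affinity than O, contrary to the simple trend — the compact 2p subshell of O repels the added electron more than S's larger 3p does.
Tabulated electron affinity (kJ/mol): O 141, F 328, S 200, Cs 46, Tl 19.
So from lowest to highest: Tl < Cs < O < S < F.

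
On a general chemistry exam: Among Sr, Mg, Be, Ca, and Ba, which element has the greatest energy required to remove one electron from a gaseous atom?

Across a period the outer electron is held more tightly (higher IE₁); down a group it sits in a higher shell, more shielded, and comes off more easily.
All are in group 2, so first ionization energy increases up the group.
The greatest energy required to remove one electron from a gaseous atom among these belongs to Be.

Be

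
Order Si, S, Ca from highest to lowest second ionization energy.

S, Si, Ca

IE_2 is the cost of taking one more electron from the +1 cation: Si⁺ still has 3 valence electrons; S⁺ still has 5 valence electrons; Ca⁺ still has 1 valence electron.
All are still removing valence electrons, so compare the +1 ions as you would atoms: IE_2 generally rises across a period (higher Z_eff) and falls down a group (larger shell), subject to the usual subshell exceptions.
Valence configurations: Si⁺ [Ne]3s²3p¹, S⁺ [Ne]3s²3p³, Ca⁺ [Ar]4s¹.
Tabulated IE_2 (kJ/mol): Si 1577, S 2252, Ca 1145.
Putting it together, IE_2: Ca < Si < S.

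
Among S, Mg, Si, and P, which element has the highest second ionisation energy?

S

IE_2 is the cost of taking one more electron from the +1 cation: S⁺ still has 5 valence electrons; Mg⁺ still has 1 valence electron; Si⁺ still has 3 valence electrons; P⁺ still has 4 valence electrons.
All are still removing valence electrons, so compare the +1 ions as you would atoms: IE_2 generally rises across a period (higher Z_eff) and falls down a group (larger shell), subject to the usual subshell exceptions.
Valence configurations: S⁺ [Ne]3s²3p³, Mg⁺ [Ne]3s¹, Si⁺ [Ne]3s²3p¹, P⁺ [Ne]3s²3p².
Approximate IE_2 values (kJ/mol): S 2252, Mg 1451, Si 1577, P 1907.
Putting it together, IE_2: Mg < Si < P < S.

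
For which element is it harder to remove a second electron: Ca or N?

N

After 1 electron has been removed, what remains? Ca⁺ still has 1 valence electron; N⁺ still has 4 valence electrons.
All are still removing valence electrons, so compare the +1 ions as you would atoms: IE_2 generally rises across a period (higher Z_eff) and falls down a group (larger shell), subject to the usual subshell exceptions.
Valence configurations: Ca⁺ [Ar]4s¹, N⁺ [He]2s²2p².
Tabulated IE_2 (kJ/mol): Ca 1145, N 2856.
Hence IE_2: Ca < N.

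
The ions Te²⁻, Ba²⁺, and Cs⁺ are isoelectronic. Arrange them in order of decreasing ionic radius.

Te²⁻ > Cs⁺ > Ba²⁺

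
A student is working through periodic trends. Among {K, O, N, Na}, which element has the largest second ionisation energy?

Consider each +1 ion: K⁺ is the bare [Ar] core; O⁺ still has 5 valence electrons; N⁺ still has 4 valence electrons; Na⁺ is the bare [Ne] core.
Usually core removal costs more than valence removal, but here the competition is close: a tightly held n=2 valence electron can cost more to remove than an n=3 core electron, so the actual values have to decide it.
Valence configurations: O⁺ [He]2s²2p³, N⁺ [He]2s²2p².
Approximate IE_2 values (kJ/mol): K 3052, O 3388, N 2856, Na 4562.
Hence IE_2: N < K < O < Na.

Na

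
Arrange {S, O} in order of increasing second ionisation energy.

Consider each +1 ion: S⁺ still has 5 valence electrons; O⁺ still has 5 valence electrons.
All are still removing valence electrons, so compare the +1 ions as you would atoms: IE_2 generally rises across a period (higher Z_eff) and falls down a group (larger shell), subject to the usual subshell exceptions.
Valence configurations: S⁺ [Ne]3s²3p³, O⁺ [He]2s²2p³.
The numbers (kJ/mol): S 2252, O 3388.
Overall IE_2 order: S < O.

S < O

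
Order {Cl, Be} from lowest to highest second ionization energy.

Be, Cl

The second ionization energy removes an electron from the +1 ion. For each element: Cl⁺ still has 6 valence electrons; Be⁺ still has 1 valence electron.
All are still removing valence electrons, so compare the +1 ions as you would atoms: IE_2 generally rises across a period (higher Z_eff) and falls down a group (larger shell), subject to the usual subshell exceptions.
Valence configurations: Cl⁺ [Ne]3s²3p⁴, Be⁺ [He]2s¹.
Tabulated IE_2 (kJ/mol): Cl 2298, Be 1757.
Overall IE_2 order: Be < Cl.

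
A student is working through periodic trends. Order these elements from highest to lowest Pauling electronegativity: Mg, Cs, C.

C > Mg > Cs

C is in period 2, group 14; Mg is in period 3, group 2; Cs is in period 6, group 1.
Electronegativity increases across a period and decreases down a group, tracking effective nuclear charge and atomic size.
Neither a single period nor a single group — weigh both effects.
Mg > Cs: relative to Cs, both the across-period and down-group shifts push Mg's electronegativity up.
C > Mg: relative to Mg, both the across-period and down-group shifts push C's electronegativity up.
Tabulated electronegativity (Pauling): C 2.55, Mg 1.31, Cs 0.79.
So from highest to lowest: C > Mg > Cs.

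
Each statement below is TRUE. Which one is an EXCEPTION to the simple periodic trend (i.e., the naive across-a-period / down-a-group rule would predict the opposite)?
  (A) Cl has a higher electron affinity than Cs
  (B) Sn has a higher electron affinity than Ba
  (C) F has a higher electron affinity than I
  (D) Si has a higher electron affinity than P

(D)

The general trend: electron affinity increases across a period and decreases down a group.
(A) Cl (period 3, group 17) vs Cs (period 6, group 1): the stated order agrees with the simple trend.
(B) Sn (period 5, group 14) vs Ba (period 6, group 2): the stated order agrees with the simple trend.
(C) F (period 2, group 17) vs I (period 5, group 17): the stated order agrees with the simple trend.
(D) Si (period 3, group 14) vs P (period 3, group 15): the stated order contradicts the simple trend.
The exception is (D): adding an electron to P's half-filled 3p³ is unfavourable, so Si (3p²) has the more exothermic EA.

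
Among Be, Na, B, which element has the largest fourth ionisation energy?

B

Consider each +3 ion: Be³⁺ is already 1 electron into the core; Na³⁺ is already 2 electrons into the core; B³⁺ is the bare [He] core.
All of these are removing an electron from a noble-gas core or deeper; the smaller core (lower principal quantum number) is held far more tightly, and within a period the higher nuclear charge binds the same core more tightly.
Tabulated IE_4 (kJ/mol): Be 21007, Na 9543, B 25026.
Hence IE_4: Na < Be < B.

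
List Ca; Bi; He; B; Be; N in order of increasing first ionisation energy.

Ca, Bi, B, Be, N, He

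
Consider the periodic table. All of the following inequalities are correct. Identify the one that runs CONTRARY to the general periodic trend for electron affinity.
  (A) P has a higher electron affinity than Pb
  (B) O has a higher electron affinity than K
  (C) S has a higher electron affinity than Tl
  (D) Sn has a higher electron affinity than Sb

(D)

The general trend: electron affinity increases across a period and decreases down a group.
(A) P (period 3, group 15) vs Pb (period 6, group 14): the stated order agrees with the simple trend.
(B) O (period 2, group 16) vs K (period 4, group 1): the stated order agrees with the simple trend.
(C) S (period 3, group 16) vs Tl (period 6, group 13): the stated order agrees with the simple trend.
(D) Sn (period 5, group 14) vs Sb (period 5, group 15): the stated order contradicts the simple trend.
The exception is (D): adding an electron to Sb's half-filled 5p³ is unfavourable, so Sn has the more exothermic EA.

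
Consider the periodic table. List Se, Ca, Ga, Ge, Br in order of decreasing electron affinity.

Br > Se > Ge > Ga > Ca

Ca is in period 4, group 2; Ga is in period 4, group 13; Ge is in period 4, group 14; Se is in period 4, group 16; Br is in period 4, group 17.
EA tends to increase across a period and decrease down a group, though the pattern is less regular than for IE or radius.
All lie in period 4, so electron affinity increases left to right.
So from highest to lowest: Br > Se > Ge > Ga > Ca.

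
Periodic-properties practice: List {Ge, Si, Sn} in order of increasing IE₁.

Sn, Ge, Si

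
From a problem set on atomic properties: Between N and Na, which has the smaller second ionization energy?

N

The second ionization energy removes an electron from the +1 ion. For each element: N⁺ still has 4 valence electrons; Na⁺ is the bare [Ne] core.
Core electrons are held far more tightly than valence electrons, so Na tops the IE_2 order.
Tabulated IE_2 (kJ/mol): N 2856, Na 4562.
Hence IE_2: N < Na.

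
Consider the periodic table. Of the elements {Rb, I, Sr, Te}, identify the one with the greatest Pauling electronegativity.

Rb is in period 5, group 1; Sr is in period 5, group 2; Te is in period 5, group 16; I is in period 5, group 17.
Smaller atoms with higher effective nuclear charge are more electronegative.
All lie in period 5, so electronegativity increases left to right.
The greatest Pauling electronegativity among these belongs to I.

I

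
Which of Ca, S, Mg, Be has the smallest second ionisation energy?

Ca

The second ionization energy removes an electron from the +1 ion. For each element: Ca⁺ still has 1 valence electron; S⁺ still has 5 valence electrons; Mg⁺ still has 1 valence electron; Be⁺ still has 1 valence electron.
All are still removing valence electrons, so compare the +1 ions as you would atoms: IE_2 generally rises across a period (higher Z_eff) and falls down a group (larger shell), subject to the usual subshell exceptions.
Valence configurations: Ca⁺ [Ar]4s¹, S⁺ [Ne]3s²3p³, Mg⁺ [Ne]3s¹, Be⁺ [He]2s¹.
The numbers (kJ/mol): Ca 1145, S 2252, Mg 1451, Be 1757.
Overall IE_2 order: Ca < Mg < Be < S.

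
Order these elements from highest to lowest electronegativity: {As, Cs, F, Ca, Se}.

F > Se > As > Ca > Cs

F is in period 2, group 17; Ca is in period 4, group 2; As is in period 4, group 15; Se is in period 4, group 16; Cs is in period 6, group 1.
Smaller atoms with higher effective nuclear charge are more electronegative.
Neither a single period nor a single group — weigh both effects.
Ca > Cs: relative to Cs, both the across-period and down-group shifts push Ca's electronegativity up.
As > Ca: As lies to the right of Ca in period 4, so the across-period effect alone puts As higher.
Se > As: Se lies to the right of As in period 4, so the across-period effect alone puts Se higher.
F > Se: relative to Se, both the across-period and down-group shifts push F's electronegativity up.
Approximate values (Pauling): F 3.98, Ca 1.00, As 2.18, Se 2.55, Cs 0.79.
So from highest to lowest: F > Se > As > Ca > Cs.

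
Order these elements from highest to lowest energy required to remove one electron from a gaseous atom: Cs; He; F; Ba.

He, F, Ba, Cs

Removing the outermost electron gets harder across a period and easier down a group.
These span different periods and groups, so the two trends combine.
Ba > Cs: Ba lies to the right of Cs in period 6, so the across-period effect alone puts Ba higher.
F > Ba: both effects reinforce here, so F is clearly the higher of the two.
He > F: relative to F, both the across-period and down-group shifts push He's first ionization energy up.
Approximate values (kJ/mol): He 2372, F 1681, Cs 376, Ba 503.
So from highest to lowest: He > F > Ba > Cs.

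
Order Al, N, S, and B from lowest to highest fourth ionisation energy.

After 3 electrons have been removed, what remains? Al³⁺ is the bare [Ne] core; N³⁺ still has 2 valence electrons; S³⁺ still has 3 valence electrons; B³⁺ is the bare [He] core.
Breaking into a closed-shell core is much more expensive than removing a leftover valence electron — Al and B have the largest IE_4 here.
Valence configurations: N³⁺ [He]2s², S³⁺ [Ne]3s²3p¹.
The numbers (kJ/mol): Al 11577, N 7475, S 4556, B 25026.
Putting it together, IE_4: S < N < Al < B.

S < N < Al < B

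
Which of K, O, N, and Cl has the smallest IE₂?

The second ionization energy removes an electron from the +1 ion. For each element: K⁺ is the bare [Ar] core; O⁺ still has 5 valence electrons; N⁺ still has 4 valence electrons; Cl⁺ still has 6 valence electrons.
Usually core removal costs more than valence removal, but here the competition is close: a tightly held n=2 valence electron can cost more to remove than an n=3 core electron, so the actual values have to decide it.
Valence configurations: O⁺ [He]2s²2p³, N⁺ [He]2s²2p², Cl⁺ [Ne]3s²3p⁴.
The numbers (kJ/mol): K 3052, O 3388, N 2856, Cl 2298.
So the second ionization energies run Cl < N < K < O.

Cl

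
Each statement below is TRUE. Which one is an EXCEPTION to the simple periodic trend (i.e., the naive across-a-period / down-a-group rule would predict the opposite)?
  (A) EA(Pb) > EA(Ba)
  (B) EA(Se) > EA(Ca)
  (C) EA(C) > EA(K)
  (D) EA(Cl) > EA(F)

(D)

The general trend: electron affinity increases across a period and decreases down a group.
(A) Pb (period 6, group 14) vs Ba (period 6, group 2): the stated order agrees with the simple trend.
(B) Se (period 4, group 16) vs Ca (period 4, group 2): the stated order agrees with the simple trend.
(C) C (period 2, group 14) vs K (period 4, group 1): the stated order agrees with the simple trend.
(D) Cl (period 3, group 17) vs F (period 2, group 17): the stated order contradicts the simple trend.
The exception is (D): F's small 2p subshell makes the incoming electron feel strong e⁻–e⁻ repulsion, so Cl actually releases more energy on gaining an electron.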